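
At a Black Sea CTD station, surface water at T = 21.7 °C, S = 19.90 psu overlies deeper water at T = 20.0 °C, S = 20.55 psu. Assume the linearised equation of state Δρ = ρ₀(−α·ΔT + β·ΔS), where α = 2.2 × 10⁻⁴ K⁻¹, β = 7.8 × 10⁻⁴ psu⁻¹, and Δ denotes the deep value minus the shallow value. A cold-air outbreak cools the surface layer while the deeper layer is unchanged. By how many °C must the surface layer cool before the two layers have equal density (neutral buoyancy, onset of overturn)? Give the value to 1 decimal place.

Neutral buoyancy requires Δρ = 0, i.e. −α(T_deep − T_surf′) + β(S_deep − S_surf) = 0.
T_surf′ = T_deep − (β/α)·ΔS = 20.0 − (7.8 × 10⁻⁴/2.2 × 10⁻⁴)·(+0.65) = 17.695 °C.
Cooling required: 21.7 − (17.695) = 4.005 °C.

4.0 °C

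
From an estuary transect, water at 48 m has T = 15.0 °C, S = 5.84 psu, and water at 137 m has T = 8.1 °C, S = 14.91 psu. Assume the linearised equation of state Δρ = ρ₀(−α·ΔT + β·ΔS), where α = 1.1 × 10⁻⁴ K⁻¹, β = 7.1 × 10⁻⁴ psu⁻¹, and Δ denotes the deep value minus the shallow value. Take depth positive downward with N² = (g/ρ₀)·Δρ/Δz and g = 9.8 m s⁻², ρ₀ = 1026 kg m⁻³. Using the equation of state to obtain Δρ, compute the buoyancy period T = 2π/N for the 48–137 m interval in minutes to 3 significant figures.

ΔT = -6.9 K, ΔS = +9.07 psu (deep − shallow).
Δρ/ρ₀ = −αΔT + βΔS = 7.59 × 10⁻⁴ + 6.4397 × 10⁻³ = 7.1987 × 10⁻³, so Δρ ≈ 7.386 kg m⁻³.
N² = (g/ρ₀)·Δρ/Δz = g·(Δρ/ρ₀)/Δz = 9.8 × 7.1987 × 10⁻³ / 89 = 7.9267 × 10⁻⁴ s⁻².
N = √(7.9267 × 10⁻⁴) = 0.028154 rad s⁻¹ → T = 2π/N = 223.17 s = 3.7195 min ≈ 3.72 min.

3.72 min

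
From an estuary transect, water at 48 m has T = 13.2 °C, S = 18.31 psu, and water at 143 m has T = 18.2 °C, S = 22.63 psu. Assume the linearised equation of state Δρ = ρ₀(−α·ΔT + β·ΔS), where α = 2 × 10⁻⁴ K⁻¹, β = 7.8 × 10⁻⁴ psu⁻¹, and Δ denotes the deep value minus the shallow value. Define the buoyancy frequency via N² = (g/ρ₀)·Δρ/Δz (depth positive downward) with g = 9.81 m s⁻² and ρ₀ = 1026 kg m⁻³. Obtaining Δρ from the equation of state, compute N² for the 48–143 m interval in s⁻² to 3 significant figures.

ΔT = +5.0 K, ΔS = +4.32 psu (deep − shallow).
Δρ/ρ₀ = −αΔT + βΔS = -1.00 × 10⁻³ + 3.3696 × 10⁻³ = 2.3696 × 10⁻³, so Δρ ≈ 2.431 kg m⁻³.
N² = (g/ρ₀)·Δρ/Δz = g·(Δρ/ρ₀)/Δz = 9.81 × 2.3696 × 10⁻³ / 95 = 2.4469 × 10⁻⁴ s⁻² ≈ 2.45 × 10⁻⁴ s⁻².

2.45 × 10⁻⁴ s⁻²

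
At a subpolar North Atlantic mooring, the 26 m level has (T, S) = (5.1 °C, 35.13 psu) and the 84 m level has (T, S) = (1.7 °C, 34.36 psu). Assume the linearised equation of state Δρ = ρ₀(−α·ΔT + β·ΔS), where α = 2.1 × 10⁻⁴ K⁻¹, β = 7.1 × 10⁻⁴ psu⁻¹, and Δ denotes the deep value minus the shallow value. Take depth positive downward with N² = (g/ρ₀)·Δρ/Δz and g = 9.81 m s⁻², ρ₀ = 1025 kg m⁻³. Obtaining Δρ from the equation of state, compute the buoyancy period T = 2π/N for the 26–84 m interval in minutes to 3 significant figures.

ΔT = -3.4 K, ΔS = -0.77 psu (deep − shallow).
Δρ/ρ₀ = −αΔT + βΔS = 7.14 × 10⁻⁴ − 5.467 × 10⁻⁴ = 1.673 × 10⁻⁴, so Δρ ≈ 0.1715 kg m⁻³.
N² = (g/ρ₀)·Δρ/Δz = g·(Δρ/ρ₀)/Δz = 9.81 × 1.673 × 10⁻⁴ / 58 = 2.8297 × 10⁻⁵ s⁻².
N = √(2.8297 × 10⁻⁵) = 5.3195 × 10⁻³ rad s⁻¹ → T = 2π/N = 1.1812 × 10³ s = 19.687 min ≈ 19.7 min.

19.7 min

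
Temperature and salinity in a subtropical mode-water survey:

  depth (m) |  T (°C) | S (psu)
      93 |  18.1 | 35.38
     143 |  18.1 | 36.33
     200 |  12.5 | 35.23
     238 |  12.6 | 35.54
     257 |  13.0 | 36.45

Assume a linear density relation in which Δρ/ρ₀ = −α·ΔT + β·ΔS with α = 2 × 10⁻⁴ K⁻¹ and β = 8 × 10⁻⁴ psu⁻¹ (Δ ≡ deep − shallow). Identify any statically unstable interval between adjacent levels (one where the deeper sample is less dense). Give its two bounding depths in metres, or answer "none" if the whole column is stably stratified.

none

Evaluate Δρ/ρ₀ = −αΔT + βΔS across each adjacent pair:
  93–143 m: −αΔT+βΔS = −(2 × 10⁻⁴)(+0.0)+(8 × 10⁻⁴)(+0.95) = 7.6 × 10⁻⁴ → stable
  143–200 m: −αΔT+βΔS = −(2 × 10⁻⁴)(-5.6)+(8 × 10⁻⁴)(-1.10) = 2.4 × 10⁻⁴ → stable
  200–238 m: −αΔT+βΔS = −(2 × 10⁻⁴)(+0.1)+(8 × 10⁻⁴)(+0.31) = 2.3 × 10⁻⁴ → stable
  238–257 m: −αΔT+βΔS = −(2 × 10⁻⁴)(+0.4)+(8 × 10⁻⁴)(+0.91) = 6.5 × 10⁻⁴ → stable
Every interval has Δρ > 0: the column is stably stratified throughout.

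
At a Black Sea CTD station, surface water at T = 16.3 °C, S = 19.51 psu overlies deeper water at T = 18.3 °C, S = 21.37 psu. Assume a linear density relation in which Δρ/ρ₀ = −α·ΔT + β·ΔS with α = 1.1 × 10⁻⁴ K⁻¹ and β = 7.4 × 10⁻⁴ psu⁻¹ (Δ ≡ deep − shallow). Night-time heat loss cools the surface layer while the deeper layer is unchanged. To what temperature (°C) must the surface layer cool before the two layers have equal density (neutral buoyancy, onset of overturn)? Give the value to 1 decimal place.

Neutral buoyancy requires Δρ = 0, i.e. −α(T_deep − T_surf′) + β(S_deep − S_surf) = 0.
T_surf′ = T_deep − (β/α)·ΔS = 18.3 − (7.4 × 10⁻⁴/1.1 × 10⁻⁴)·(+1.86) = 5.787 °C.
Cooling required: 16.3 − (5.787) = 10.513 °C.

5.8 °C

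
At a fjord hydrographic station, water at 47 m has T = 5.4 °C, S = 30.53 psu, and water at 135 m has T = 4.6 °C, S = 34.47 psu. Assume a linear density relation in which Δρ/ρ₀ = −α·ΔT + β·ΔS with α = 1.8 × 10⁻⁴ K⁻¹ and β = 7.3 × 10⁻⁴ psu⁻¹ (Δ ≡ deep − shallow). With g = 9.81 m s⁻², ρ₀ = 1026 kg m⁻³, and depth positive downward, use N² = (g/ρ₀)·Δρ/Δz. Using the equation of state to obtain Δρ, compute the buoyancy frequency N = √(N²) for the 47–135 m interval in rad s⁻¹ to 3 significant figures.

ΔT = -0.8 K, ΔS = +3.94 psu (deep − shallow).
Δρ/ρ₀ = −αΔT + βΔS = 1.44 × 10⁻⁴ + 2.8762 × 10⁻³ = 3.0202 × 10⁻³, so Δρ ≈ 3.099 kg m⁻³.
N² = (g/ρ₀)·Δρ/Δz = g·(Δρ/ρ₀)/Δz = 9.81 × 3.0202 × 10⁻³ / 88 = 3.3668 × 10⁻⁴ s⁻².
N = √(3.3668 × 10⁻⁴) = 0.018349 rad s⁻¹ ≈ 0.0183 rad s⁻¹.

0.0183 rad s⁻¹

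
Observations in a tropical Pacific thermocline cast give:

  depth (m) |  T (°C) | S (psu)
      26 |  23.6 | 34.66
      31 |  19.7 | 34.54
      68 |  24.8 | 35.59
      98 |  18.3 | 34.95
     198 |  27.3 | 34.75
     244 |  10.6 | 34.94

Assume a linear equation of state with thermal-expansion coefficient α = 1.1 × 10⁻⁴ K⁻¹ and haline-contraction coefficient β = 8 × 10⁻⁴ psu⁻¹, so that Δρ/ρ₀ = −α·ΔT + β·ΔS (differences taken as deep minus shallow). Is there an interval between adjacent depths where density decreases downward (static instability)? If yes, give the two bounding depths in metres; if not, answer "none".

98–198 m

Evaluate Δρ/ρ₀ = −αΔT + βΔS across each adjacent pair:
  26–31 m: −αΔT+βΔS = −(1.1 × 10⁻⁴)(-3.9)+(8 × 10⁻⁴)(-0.12) = 3.3 × 10⁻⁴ → stable
  31–68 m: −αΔT+βΔS = −(1.1 × 10⁻⁴)(+5.1)+(8 × 10⁻⁴)(+1.05) = 2.8 × 10⁻⁴ → stable
  68–98 m: −αΔT+βΔS = −(1.1 × 10⁻⁴)(-6.5)+(8 × 10⁻⁴)(-0.64) = 2.0 × 10⁻⁴ → stable
  98–198 m: −αΔT+βΔS = −(1.1 × 10⁻⁴)(+9.0)+(8 × 10⁻⁴)(-0.20) = -1.1 × 10⁻³ → UNSTABLE
  198–244 m: −αΔT+βΔS = −(1.1 × 10⁻⁴)(-16.7)+(8 × 10⁻⁴)(+0.19) = 2.0 × 10⁻³ → stable
The 98–198 m interval has Δρ < 0: lighter water underlies denser water.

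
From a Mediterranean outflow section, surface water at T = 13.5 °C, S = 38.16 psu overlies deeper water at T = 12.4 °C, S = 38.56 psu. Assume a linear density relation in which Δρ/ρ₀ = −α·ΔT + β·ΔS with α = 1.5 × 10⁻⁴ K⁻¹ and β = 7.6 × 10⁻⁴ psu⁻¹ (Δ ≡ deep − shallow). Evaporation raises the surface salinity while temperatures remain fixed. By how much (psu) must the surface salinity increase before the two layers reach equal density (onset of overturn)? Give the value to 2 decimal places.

0.62 psu

Neutral buoyancy requires −α(T_deep − T_surf) + β(S_deep − S_surf′) = 0.
S_surf′ = S_deep − (α/β)·ΔT = 38.56 − (1.5 × 10⁻⁴/7.6 × 10⁻⁴)·(-1.1) = 38.7771 psu.
Increase required: 38.7771 − 38.16 = 0.6171 psu.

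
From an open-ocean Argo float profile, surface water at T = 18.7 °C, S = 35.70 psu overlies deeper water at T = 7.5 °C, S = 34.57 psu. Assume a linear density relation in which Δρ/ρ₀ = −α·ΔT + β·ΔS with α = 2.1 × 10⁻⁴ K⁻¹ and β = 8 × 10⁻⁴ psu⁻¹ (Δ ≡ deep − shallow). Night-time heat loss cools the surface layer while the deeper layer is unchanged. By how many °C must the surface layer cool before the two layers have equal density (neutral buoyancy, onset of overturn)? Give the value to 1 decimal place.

6.9 °C

Neutral buoyancy requires Δρ = 0, i.e. −α(T_deep − T_surf′) + β(S_deep − S_surf) = 0.
T_surf′ = T_deep − (β/α)·ΔS = 7.5 − (8 × 10⁻⁴/2.1 × 10⁻⁴)·(-1.13) = 11.805 °C.
Cooling required: 18.7 − (11.805) = 6.895 °C.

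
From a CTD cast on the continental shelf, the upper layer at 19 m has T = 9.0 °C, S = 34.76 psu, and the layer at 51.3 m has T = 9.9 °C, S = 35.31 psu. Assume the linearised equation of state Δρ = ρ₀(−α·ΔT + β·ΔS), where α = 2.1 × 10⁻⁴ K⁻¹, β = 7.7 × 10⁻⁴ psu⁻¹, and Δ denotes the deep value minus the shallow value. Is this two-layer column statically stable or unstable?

stable

ΔT = 9.9 − 9.0 = +0.9 K and ΔS = 35.31 − 34.76 = +0.55 psu (deep − shallow).
−αΔT = -1.89 × 10⁻⁴; βΔS = 4.235 × 10⁻⁴; sum Δρ/ρ₀ = 2.345 × 10⁻⁴.
Δρ/ρ₀ > 0, so Δρ > 0: deeper water is denser → statically stable.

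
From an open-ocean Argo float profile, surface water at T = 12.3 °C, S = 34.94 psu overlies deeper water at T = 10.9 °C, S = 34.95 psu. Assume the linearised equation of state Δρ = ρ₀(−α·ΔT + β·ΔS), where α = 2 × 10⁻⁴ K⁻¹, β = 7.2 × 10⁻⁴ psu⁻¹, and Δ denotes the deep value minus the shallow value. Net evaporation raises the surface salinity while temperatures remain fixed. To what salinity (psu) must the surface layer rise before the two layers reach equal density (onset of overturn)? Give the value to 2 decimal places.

Neutral buoyancy requires −α(T_deep − T_surf) + β(S_deep − S_surf′) = 0.
S_surf′ = S_deep − (α/β)·ΔT = 34.95 − (2 × 10⁻⁴/7.2 × 10⁻⁴)·(-1.4) = 35.3389 psu.
Increase required: 35.3389 − 34.94 = 0.3989 psu.

35.34 psu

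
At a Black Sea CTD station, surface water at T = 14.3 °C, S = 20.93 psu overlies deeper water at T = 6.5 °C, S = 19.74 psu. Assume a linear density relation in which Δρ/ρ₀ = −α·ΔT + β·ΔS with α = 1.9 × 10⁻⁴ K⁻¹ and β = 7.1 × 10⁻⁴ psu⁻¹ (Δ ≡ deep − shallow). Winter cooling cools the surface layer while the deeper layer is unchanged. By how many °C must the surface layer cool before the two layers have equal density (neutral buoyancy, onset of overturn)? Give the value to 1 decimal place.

Neutral buoyancy requires Δρ = 0, i.e. −α(T_deep − T_surf′) + β(S_deep − S_surf) = 0.
T_surf′ = T_deep − (β/α)·ΔS = 6.5 − (7.1 × 10⁻⁴/1.9 × 10⁻⁴)·(-1.19) = 10.947 °C.
Cooling required: 14.3 − (10.947) = 3.353 °C.

3.4 °C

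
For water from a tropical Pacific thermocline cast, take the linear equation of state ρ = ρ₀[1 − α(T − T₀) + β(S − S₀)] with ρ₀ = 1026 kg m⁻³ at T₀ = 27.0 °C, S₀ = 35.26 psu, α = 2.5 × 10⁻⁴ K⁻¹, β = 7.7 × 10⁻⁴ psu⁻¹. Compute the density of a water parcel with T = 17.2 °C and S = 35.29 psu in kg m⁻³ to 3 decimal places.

T − T₀ = -9.8 K, S − S₀ = +0.03 psu.
Bracket = 1 − α·(-9.8) + β·(+0.03) = 1 + (2.4731 × 10⁻³) = 1.0024731.
ρ = 1026 × 1.0024731 = 1028.537 kg m⁻³.

1028.537 kg m⁻³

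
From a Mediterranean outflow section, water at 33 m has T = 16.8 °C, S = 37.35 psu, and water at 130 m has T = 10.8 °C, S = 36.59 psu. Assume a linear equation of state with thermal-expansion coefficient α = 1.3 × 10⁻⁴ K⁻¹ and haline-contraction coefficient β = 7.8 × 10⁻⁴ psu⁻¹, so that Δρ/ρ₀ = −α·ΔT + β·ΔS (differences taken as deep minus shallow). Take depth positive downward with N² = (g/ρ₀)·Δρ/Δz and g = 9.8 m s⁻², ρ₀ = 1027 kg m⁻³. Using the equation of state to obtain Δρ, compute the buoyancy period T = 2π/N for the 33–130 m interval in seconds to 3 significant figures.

ΔT = -6.0 K, ΔS = -0.76 psu (deep − shallow).
Δρ/ρ₀ = −αΔT + βΔS = 7.80 × 10⁻⁴ − 5.928 × 10⁻⁴ = 1.872 × 10⁻⁴, so Δρ ≈ 0.1923 kg m⁻³.
N² = (g/ρ₀)·Δρ/Δz = g·(Δρ/ρ₀)/Δz = 9.8 × 1.872 × 10⁻⁴ / 97 = 1.8913 × 10⁻⁵ s⁻².
N = √(1.8913 × 10⁻⁵) = 4.3489 × 10⁻³ rad s⁻¹ → T = 2π/N = 1.4448 × 10³ s ≈ 1.44 × 10³ s.

1.44 × 10³ s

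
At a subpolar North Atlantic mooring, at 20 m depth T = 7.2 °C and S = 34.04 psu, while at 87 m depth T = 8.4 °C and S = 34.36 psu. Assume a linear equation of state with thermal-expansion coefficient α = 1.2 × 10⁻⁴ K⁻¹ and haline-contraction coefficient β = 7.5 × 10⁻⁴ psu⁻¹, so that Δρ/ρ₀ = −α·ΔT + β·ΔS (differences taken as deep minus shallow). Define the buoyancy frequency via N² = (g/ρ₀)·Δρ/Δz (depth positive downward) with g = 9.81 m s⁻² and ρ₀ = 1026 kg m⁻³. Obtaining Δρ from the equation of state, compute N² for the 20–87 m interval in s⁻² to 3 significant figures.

1.41 × 10⁻⁵ s⁻²

ΔT = +1.2 K, ΔS = +0.32 psu (deep − shallow).
Δρ/ρ₀ = −αΔT + βΔS = -1.44 × 10⁻⁴ + 2.40 × 10⁻⁴ = 9.60 × 10⁻⁵, so Δρ ≈ 0.09850 kg m⁻³.
N² = (g/ρ₀)·Δρ/Δz = g·(Δρ/ρ₀)/Δz = 9.81 × 9.60 × 10⁻⁵ / 67 = 1.4056 × 10⁻⁵ s⁻² ≈ 1.41 × 10⁻⁵ s⁻².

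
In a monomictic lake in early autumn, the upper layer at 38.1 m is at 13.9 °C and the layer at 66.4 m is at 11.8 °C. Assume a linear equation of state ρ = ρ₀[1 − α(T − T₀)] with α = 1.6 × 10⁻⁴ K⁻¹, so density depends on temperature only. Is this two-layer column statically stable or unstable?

stable

ΔT = 11.8 − 13.9 = -2.1 K, so Δρ/ρ₀ = −αΔT = 3.36 × 10⁻⁴.
Δρ/ρ₀ > 0, so Δρ > 0: deeper water is denser → statically stable.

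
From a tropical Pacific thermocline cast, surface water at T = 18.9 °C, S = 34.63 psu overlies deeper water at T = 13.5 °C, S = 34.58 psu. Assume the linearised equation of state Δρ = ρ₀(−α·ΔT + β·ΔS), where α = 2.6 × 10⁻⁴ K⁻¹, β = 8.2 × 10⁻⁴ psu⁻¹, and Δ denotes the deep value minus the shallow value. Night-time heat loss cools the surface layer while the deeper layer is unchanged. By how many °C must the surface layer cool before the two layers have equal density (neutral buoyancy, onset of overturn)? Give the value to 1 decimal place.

5.2 °C

Neutral buoyancy requires Δρ = 0, i.e. −α(T_deep − T_surf′) + β(S_deep − S_surf) = 0.
T_surf′ = T_deep − (β/α)·ΔS = 13.5 − (8.2 × 10⁻⁴/2.6 × 10⁻⁴)·(-0.05) = 13.658 °C.
Cooling required: 18.9 − (13.658) = 5.242 °C.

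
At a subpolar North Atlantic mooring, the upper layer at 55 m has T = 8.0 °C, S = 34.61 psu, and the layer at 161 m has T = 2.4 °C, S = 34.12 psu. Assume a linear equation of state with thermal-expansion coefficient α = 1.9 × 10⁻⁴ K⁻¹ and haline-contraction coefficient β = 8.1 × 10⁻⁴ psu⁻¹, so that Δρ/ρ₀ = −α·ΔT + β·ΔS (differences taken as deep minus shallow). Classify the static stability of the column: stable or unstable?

stable

ΔT = 2.4 − 8.0 = -5.6 K and ΔS = 34.12 − 34.61 = -0.49 psu (deep − shallow).
−αΔT = 1.064 × 10⁻³; βΔS = -3.969 × 10⁻⁴; sum Δρ/ρ₀ = 6.671 × 10⁻⁴.
Δρ/ρ₀ > 0, so Δρ > 0: deeper water is denser → statically stable.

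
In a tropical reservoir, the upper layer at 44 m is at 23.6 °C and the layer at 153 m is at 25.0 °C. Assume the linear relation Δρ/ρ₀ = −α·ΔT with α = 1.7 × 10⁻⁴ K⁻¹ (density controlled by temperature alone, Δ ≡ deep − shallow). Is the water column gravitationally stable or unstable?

unstable

ΔT = 25.0 − 23.6 = +1.4 K, so Δρ/ρ₀ = −αΔT = -2.38 × 10⁻⁴.
Δρ/ρ₀ < 0, so Δρ < 0: deeper water is lighter → statically unstable; the column would overturn.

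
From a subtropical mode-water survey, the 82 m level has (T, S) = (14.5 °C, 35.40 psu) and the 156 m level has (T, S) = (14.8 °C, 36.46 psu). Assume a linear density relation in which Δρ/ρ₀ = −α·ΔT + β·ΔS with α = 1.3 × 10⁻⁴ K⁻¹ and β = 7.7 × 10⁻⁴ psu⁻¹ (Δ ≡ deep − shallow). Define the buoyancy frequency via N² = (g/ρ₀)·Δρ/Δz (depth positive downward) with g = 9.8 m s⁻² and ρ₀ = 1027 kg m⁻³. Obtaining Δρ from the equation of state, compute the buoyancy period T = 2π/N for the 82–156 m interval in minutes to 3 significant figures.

10.3 min

ΔT = +0.3 K, ΔS = +1.06 psu (deep − shallow).
Δρ/ρ₀ = −αΔT + βΔS = -3.90 × 10⁻⁵ + 8.162 × 10⁻⁴ = 7.772 × 10⁻⁴, so Δρ ≈ 0.7982 kg m⁻³.
N² = (g/ρ₀)·Δρ/Δz = g·(Δρ/ρ₀)/Δz = 9.8 × 7.772 × 10⁻⁴ / 74 = 1.0293 × 10⁻⁴ s⁻².
N = √(1.0293 × 10⁻⁴) = 0.010145 rad s⁻¹ → T = 2π/N = 619.34 s = 10.322 min ≈ 10.3 min.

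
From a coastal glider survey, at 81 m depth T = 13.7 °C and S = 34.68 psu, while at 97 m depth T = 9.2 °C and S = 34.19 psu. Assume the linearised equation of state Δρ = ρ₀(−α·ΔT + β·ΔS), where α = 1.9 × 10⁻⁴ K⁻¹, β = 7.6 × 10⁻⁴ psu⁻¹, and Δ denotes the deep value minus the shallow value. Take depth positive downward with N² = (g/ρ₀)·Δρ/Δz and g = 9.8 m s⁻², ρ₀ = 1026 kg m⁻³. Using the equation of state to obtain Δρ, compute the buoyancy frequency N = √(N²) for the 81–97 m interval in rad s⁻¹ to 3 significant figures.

ΔT = -4.5 K, ΔS = -0.49 psu (deep − shallow).
Δρ/ρ₀ = −αΔT + βΔS = 8.55 × 10⁻⁴ − 3.724 × 10⁻⁴ = 4.826 × 10⁻⁴, so Δρ ≈ 0.4951 kg m⁻³.
N² = (g/ρ₀)·Δρ/Δz = g·(Δρ/ρ₀)/Δz = 9.8 × 4.826 × 10⁻⁴ / 16 = 2.9559 × 10⁻⁴ s⁻².
N = √(2.9559 × 10⁻⁴) = 0.017193 rad s⁻¹ ≈ 0.0172 rad s⁻¹.

0.0172 rad s⁻¹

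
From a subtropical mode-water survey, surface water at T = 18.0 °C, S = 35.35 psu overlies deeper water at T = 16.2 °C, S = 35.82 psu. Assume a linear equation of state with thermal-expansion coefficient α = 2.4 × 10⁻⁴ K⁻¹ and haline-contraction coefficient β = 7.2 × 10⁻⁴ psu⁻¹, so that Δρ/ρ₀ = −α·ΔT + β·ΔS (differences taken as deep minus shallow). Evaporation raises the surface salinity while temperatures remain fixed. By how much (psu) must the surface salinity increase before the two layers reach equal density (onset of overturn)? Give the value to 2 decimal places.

Neutral buoyancy requires −α(T_deep − T_surf) + β(S_deep − S_surf′) = 0.
S_surf′ = S_deep − (α/β)·ΔT = 35.82 − (2.4 × 10⁻⁴/7.2 × 10⁻⁴)·(-1.8) = 36.4200 psu.
Increase required: 36.4200 − 35.35 = 1.0700 psu.

1.07 psu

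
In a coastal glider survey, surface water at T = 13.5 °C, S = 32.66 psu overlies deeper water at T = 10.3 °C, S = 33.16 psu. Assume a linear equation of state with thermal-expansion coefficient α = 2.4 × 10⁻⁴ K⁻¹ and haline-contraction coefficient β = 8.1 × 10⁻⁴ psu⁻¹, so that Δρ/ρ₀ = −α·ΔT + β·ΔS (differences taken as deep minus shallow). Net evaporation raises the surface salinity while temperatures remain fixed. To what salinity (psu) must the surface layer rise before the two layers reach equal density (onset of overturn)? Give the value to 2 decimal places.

Neutral buoyancy requires −α(T_deep − T_surf) + β(S_deep − S_surf′) = 0.
S_surf′ = S_deep − (α/β)·ΔT = 33.16 − (2.4 × 10⁻⁴/8.1 × 10⁻⁴)·(-3.2) = 34.1081 psu.
Increase required: 34.1081 − 32.66 = 1.4481 psu.

34.11 psu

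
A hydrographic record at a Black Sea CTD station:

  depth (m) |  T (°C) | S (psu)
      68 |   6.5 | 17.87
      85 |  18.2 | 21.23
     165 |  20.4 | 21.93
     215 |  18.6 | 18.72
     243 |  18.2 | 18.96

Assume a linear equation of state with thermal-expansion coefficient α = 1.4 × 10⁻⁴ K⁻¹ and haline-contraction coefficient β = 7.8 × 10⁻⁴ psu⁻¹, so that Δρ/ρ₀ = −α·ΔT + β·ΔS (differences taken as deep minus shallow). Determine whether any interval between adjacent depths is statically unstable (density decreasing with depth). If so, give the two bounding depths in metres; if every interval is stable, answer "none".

165–215 m

Evaluate Δρ/ρ₀ = −αΔT + βΔS across each adjacent pair:
  68–85 m: −αΔT+βΔS = −(1.4 × 10⁻⁴)(+11.7)+(7.8 × 10⁻⁴)(+3.36) = 9.8 × 10⁻⁴ → stable
  85–165 m: −αΔT+βΔS = −(1.4 × 10⁻⁴)(+2.2)+(7.8 × 10⁻⁴)(+0.70) = 2.4 × 10⁻⁴ → stable
  165–215 m: −αΔT+βΔS = −(1.4 × 10⁻⁴)(-1.8)+(7.8 × 10⁻⁴)(-3.21) = -2.3 × 10⁻³ → UNSTABLE
  215–243 m: −αΔT+βΔS = −(1.4 × 10⁻⁴)(-0.4)+(7.8 × 10⁻⁴)(+0.24) = 2.4 × 10⁻⁴ → stable
The 165–215 m interval has Δρ < 0: lighter water underlies denser water.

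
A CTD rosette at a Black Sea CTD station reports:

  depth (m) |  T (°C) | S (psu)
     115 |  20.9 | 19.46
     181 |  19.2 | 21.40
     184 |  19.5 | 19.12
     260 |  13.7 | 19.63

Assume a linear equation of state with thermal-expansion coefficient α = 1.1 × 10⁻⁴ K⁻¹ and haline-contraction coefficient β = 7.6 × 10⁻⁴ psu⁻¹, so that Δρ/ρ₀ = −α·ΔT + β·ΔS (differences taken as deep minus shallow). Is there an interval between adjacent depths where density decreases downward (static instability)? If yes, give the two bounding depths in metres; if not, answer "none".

181–184 m

Evaluate Δρ/ρ₀ = −αΔT + βΔS across each adjacent pair:
  115–181 m: −αΔT+βΔS = −(1.1 × 10⁻⁴)(-1.7)+(7.6 × 10⁻⁴)(+1.94) = 1.7 × 10⁻³ → stable
  181–184 m: −αΔT+βΔS = −(1.1 × 10⁻⁴)(+0.3)+(7.6 × 10⁻⁴)(-2.28) = -1.8 × 10⁻³ → UNSTABLE
  184–260 m: −αΔT+βΔS = −(1.1 × 10⁻⁴)(-5.8)+(7.6 × 10⁻⁴)(+0.51) = 1.0 × 10⁻³ → stable
The 181–184 m interval has Δρ < 0: lighter water underlies denser water.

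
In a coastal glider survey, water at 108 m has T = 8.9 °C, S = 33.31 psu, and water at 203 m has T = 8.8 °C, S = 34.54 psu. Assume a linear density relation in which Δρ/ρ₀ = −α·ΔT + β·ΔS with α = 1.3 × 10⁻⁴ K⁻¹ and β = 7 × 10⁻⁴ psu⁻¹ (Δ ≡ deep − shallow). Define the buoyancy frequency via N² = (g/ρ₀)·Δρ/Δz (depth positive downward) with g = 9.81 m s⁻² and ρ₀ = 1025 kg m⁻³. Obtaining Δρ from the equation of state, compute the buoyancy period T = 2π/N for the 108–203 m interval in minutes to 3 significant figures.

11.0 min

ΔT = -0.1 K, ΔS = +1.23 psu (deep − shallow).
Δρ/ρ₀ = −αΔT + βΔS = 1.30 × 10⁻⁵ + 8.61 × 10⁻⁴ = 8.74 × 10⁻⁴, so Δρ ≈ 0.8959 kg m⁻³.
N² = (g/ρ₀)·Δρ/Δz = g·(Δρ/ρ₀)/Δz = 9.81 × 8.74 × 10⁻⁴ / 95 = 9.0252 × 10⁻⁵ s⁻².
N = √(9.0252 × 10⁻⁵) = 9.5001 × 10⁻³ rad s⁻¹ → T = 2π/N = 661.38 s = 11.023 min ≈ 11.0 min.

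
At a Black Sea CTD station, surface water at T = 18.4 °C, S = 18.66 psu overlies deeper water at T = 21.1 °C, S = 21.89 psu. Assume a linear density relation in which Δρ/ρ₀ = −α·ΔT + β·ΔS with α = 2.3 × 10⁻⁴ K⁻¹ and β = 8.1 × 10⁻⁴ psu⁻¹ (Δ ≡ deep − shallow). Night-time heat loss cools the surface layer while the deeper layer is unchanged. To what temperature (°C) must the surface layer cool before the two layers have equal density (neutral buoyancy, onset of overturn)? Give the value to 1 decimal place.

Neutral buoyancy requires Δρ = 0, i.e. −α(T_deep − T_surf′) + β(S_deep − S_surf) = 0.
T_surf′ = T_deep − (β/α)·ΔS = 21.1 − (8.1 × 10⁻⁴/2.3 × 10⁻⁴)·(+3.23) = 9.725 °C.
Cooling required: 18.4 − (9.725) = 8.675 °C.

9.7 °C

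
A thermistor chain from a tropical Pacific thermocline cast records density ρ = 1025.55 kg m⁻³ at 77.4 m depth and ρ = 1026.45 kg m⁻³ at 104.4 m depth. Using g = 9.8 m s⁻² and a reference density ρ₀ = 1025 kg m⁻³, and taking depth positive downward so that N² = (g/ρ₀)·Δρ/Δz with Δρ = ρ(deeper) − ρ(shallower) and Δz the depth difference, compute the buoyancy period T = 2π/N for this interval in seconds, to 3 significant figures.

352 s

Δρ = 1026.45 − 1025.55 = 0.90 kg m⁻³ over Δz = 104.4 − 77.4 = 27 m.
N² = (9.8/1025) × (0.90/27) = 3.1870 × 10⁻⁴ s⁻².
N = √(3.1870 × 10⁻⁴) = 0.017852 rad s⁻¹, so T = 2π/N = 351.96 s ≈ 352 s.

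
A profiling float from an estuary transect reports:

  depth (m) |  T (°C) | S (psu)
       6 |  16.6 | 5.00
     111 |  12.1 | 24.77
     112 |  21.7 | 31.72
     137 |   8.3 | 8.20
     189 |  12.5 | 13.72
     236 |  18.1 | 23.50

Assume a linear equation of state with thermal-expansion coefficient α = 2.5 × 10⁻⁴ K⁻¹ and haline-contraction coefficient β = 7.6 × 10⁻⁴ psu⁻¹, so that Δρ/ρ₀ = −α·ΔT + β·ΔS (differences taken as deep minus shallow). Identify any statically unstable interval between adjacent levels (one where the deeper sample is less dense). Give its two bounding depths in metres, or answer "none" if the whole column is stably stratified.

112–137 m

Evaluate Δρ/ρ₀ = −αΔT + βΔS across each adjacent pair:
  6–111 m: −αΔT+βΔS = −(2.5 × 10⁻⁴)(-4.5)+(7.6 × 10⁻⁴)(+19.77) = 0.016 → stable
  111–112 m: −αΔT+βΔS = −(2.5 × 10⁻⁴)(+9.6)+(7.6 × 10⁻⁴)(+6.95) = 2.9 × 10⁻³ → stable
  112–137 m: −αΔT+βΔS = −(2.5 × 10⁻⁴)(-13.4)+(7.6 × 10⁻⁴)(-23.52) = -0.015 → UNSTABLE
  137–189 m: −αΔT+βΔS = −(2.5 × 10⁻⁴)(+4.2)+(7.6 × 10⁻⁴)(+5.52) = 3.1 × 10⁻³ → stable
  189–236 m: −αΔT+βΔS = −(2.5 × 10⁻⁴)(+5.6)+(7.6 × 10⁻⁴)(+9.78) = 6.0 × 10⁻³ → stable
The 112–137 m interval has Δρ < 0: lighter water underlies denser water.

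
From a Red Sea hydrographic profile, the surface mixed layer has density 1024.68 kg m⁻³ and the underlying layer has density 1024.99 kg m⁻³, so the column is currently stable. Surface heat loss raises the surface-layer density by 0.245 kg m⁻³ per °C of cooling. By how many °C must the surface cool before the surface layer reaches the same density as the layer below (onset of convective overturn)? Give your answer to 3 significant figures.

1.27 °C

Density deficit of the surface layer: 1024.99 − 1024.68 = 0.31 kg m⁻³.
Required change = 0.31 / 0.245 = 1.27 °C.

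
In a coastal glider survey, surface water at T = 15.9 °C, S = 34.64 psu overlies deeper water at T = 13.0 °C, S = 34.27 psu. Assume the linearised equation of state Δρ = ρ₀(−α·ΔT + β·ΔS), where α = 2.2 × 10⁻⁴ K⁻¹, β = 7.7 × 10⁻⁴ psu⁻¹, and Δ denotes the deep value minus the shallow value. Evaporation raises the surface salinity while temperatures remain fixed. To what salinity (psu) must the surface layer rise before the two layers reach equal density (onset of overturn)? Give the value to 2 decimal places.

Neutral buoyancy requires −α(T_deep − T_surf) + β(S_deep − S_surf′) = 0.
S_surf′ = S_deep − (α/β)·ΔT = 34.27 − (2.2 × 10⁻⁴/7.7 × 10⁻⁴)·(-2.9) = 35.0986 psu.
Increase required: 35.0986 − 34.64 = 0.4586 psu.

35.10 psu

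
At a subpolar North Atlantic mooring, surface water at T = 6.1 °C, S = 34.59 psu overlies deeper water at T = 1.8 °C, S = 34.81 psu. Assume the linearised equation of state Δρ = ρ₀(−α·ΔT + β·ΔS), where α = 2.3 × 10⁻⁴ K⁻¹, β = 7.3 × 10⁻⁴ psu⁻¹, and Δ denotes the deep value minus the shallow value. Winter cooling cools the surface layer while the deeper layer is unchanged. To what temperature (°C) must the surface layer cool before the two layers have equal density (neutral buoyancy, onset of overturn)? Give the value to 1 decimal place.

Neutral buoyancy requires Δρ = 0, i.e. −α(T_deep − T_surf′) + β(S_deep − S_surf) = 0.
T_surf′ = T_deep − (β/α)·ΔS = 1.8 − (7.3 × 10⁻⁴/2.3 × 10⁻⁴)·(+0.22) = 1.102 °C.
Cooling required: 6.1 − (1.102) = 4.998 °C.

1.1 °C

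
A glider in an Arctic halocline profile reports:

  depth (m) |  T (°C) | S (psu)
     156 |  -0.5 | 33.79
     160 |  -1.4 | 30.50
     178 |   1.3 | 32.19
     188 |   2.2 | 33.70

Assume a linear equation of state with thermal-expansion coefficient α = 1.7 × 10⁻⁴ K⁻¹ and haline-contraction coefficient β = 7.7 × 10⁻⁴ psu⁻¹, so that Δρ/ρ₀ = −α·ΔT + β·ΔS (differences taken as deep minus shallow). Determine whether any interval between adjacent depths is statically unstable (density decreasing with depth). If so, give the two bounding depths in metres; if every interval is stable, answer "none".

156–160 m

Evaluate Δρ/ρ₀ = −αΔT + βΔS across each adjacent pair:
  156–160 m: −αΔT+βΔS = −(1.7 × 10⁻⁴)(-0.9)+(7.7 × 10⁻⁴)(-3.29) = -2.4 × 10⁻³ → UNSTABLE
  160–178 m: −αΔT+βΔS = −(1.7 × 10⁻⁴)(+2.7)+(7.7 × 10⁻⁴)(+1.69) = 8.4 × 10⁻⁴ → stable
  178–188 m: −αΔT+βΔS = −(1.7 × 10⁻⁴)(+0.9)+(7.7 × 10⁻⁴)(+1.51) = 1.0 × 10⁻³ → stable
The 156–160 m interval has Δρ < 0: lighter water underlies denser water.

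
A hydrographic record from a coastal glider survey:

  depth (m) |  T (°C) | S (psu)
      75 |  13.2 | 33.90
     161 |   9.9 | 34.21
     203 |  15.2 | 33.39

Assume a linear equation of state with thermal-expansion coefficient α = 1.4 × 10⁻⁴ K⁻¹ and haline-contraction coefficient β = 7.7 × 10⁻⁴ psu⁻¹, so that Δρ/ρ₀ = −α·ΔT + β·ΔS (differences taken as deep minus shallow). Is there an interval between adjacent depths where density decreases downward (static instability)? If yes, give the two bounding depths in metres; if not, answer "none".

161–203 m

Evaluate Δρ/ρ₀ = −αΔT + βΔS across each adjacent pair:
  75–161 m: −αΔT+βΔS = −(1.4 × 10⁻⁴)(-3.3)+(7.7 × 10⁻⁴)(+0.31) = 7.0 × 10⁻⁴ → stable
  161–203 m: −αΔT+βΔS = −(1.4 × 10⁻⁴)(+5.3)+(7.7 × 10⁻⁴)(-0.82) = -1.4 × 10⁻³ → UNSTABLE
The 161–203 m interval has Δρ < 0: lighter water underlies denser water.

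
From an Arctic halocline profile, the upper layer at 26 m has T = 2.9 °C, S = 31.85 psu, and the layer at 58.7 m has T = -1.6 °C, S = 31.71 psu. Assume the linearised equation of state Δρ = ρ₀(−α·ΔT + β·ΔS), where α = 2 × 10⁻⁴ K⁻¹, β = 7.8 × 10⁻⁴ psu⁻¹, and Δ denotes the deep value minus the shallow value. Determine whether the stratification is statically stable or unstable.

ΔT = -1.6 − 2.9 = -4.5 K and ΔS = 31.71 − 31.85 = -0.14 psu (deep − shallow).
−αΔT = 9.00 × 10⁻⁴; βΔS = -1.092 × 10⁻⁴; sum Δρ/ρ₀ = 7.908 × 10⁻⁴.
Δρ/ρ₀ > 0, so Δρ > 0: deeper water is denser → statically stable.

stable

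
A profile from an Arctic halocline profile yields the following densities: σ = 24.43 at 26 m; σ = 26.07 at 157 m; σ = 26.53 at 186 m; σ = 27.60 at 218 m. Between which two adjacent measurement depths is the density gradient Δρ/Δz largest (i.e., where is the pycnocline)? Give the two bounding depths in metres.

186–218 m

Compute the density gradient over each adjacent pair:
  26–157 m: Δρ/Δz = 1.64/131 = 0.013 kg m⁻⁴
  157–186 m: Δρ/Δz = 0.46/29 = 0.016 kg m⁻⁴
  186–218 m: Δρ/Δz = 1.07/32 = 0.033 kg m⁻⁴
The largest gradient is in the 186–218 m interval — the pycnocline.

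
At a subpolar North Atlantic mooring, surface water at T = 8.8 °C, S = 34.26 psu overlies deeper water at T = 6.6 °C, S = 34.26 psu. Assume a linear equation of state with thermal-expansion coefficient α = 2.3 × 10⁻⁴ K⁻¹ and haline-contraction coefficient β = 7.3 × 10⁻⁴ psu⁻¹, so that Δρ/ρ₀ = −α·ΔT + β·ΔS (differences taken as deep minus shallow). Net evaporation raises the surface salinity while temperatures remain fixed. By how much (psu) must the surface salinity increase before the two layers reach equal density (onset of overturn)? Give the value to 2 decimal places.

Neutral buoyancy requires −α(T_deep − T_surf) + β(S_deep − S_surf′) = 0.
S_surf′ = S_deep − (α/β)·ΔT = 34.26 − (2.3 × 10⁻⁴/7.3 × 10⁻⁴)·(-2.2) = 34.9532 psu.
Increase required: 34.9532 − 34.26 = 0.6932 psu.

0.69 psu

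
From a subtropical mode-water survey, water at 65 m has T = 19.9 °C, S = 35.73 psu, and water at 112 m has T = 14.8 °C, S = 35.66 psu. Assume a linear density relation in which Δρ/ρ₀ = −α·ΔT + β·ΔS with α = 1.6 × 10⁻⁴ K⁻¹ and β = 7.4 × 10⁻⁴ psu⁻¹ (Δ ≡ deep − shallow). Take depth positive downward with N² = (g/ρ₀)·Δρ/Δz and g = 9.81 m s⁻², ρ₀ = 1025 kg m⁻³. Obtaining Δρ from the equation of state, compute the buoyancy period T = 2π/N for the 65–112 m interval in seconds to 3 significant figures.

ΔT = -5.1 K, ΔS = -0.07 psu (deep − shallow).
Δρ/ρ₀ = −αΔT + βΔS = 8.16 × 10⁻⁴ − 5.18 × 10⁻⁵ = 7.642 × 10⁻⁴, so Δρ ≈ 0.7833 kg m⁻³.
N² = (g/ρ₀)·Δρ/Δz = g·(Δρ/ρ₀)/Δz = 9.81 × 7.642 × 10⁻⁴ / 47 = 1.5951 × 10⁻⁴ s⁻².
N = √(1.5951 × 10⁻⁴) = 0.012630 rad s⁻¹ → T = 2π/N = 497.48 s ≈ 497 s.

497 s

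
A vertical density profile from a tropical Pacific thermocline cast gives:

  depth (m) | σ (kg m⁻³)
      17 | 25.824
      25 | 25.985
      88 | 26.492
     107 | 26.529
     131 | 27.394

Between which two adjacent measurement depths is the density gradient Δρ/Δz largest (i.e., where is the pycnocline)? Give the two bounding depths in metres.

Compute the density gradient over each adjacent pair:
  17–25 m: Δρ/Δz = 0.161/8 = 0.020 kg m⁻⁴
  25–88 m: Δρ/Δz = 0.507/63 = 8.0 × 10⁻³ kg m⁻⁴
  88–107 m: Δρ/Δz = 0.037/19 = 1.9 × 10⁻³ kg m⁻⁴
  107–131 m: Δρ/Δz = 0.865/24 = 0.036 kg m⁻⁴
The largest gradient is in the 107–131 m interval — the pycnocline.

107–131 m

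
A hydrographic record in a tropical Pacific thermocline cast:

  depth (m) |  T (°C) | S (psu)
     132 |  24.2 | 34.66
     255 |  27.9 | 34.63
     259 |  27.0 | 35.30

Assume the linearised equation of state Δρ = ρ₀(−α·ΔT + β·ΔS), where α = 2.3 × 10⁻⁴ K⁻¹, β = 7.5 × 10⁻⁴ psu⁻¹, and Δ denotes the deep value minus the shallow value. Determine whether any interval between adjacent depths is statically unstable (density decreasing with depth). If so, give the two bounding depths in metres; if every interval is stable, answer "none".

Evaluate Δρ/ρ₀ = −αΔT + βΔS across each adjacent pair:
  132–255 m: −αΔT+βΔS = −(2.3 × 10⁻⁴)(+3.7)+(7.5 × 10⁻⁴)(-0.03) = -8.7 × 10⁻⁴ → UNSTABLE
  255–259 m: −αΔT+βΔS = −(2.3 × 10⁻⁴)(-0.9)+(7.5 × 10⁻⁴)(+0.67) = 7.1 × 10⁻⁴ → stable
The 132–255 m interval has Δρ < 0: lighter water underlies denser water.

132–255 m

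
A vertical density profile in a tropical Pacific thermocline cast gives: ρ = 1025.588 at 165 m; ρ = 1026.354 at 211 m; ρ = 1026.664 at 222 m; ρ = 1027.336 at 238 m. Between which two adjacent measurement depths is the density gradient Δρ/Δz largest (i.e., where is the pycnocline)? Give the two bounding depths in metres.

222–238 m

Compute the density gradient over each adjacent pair:
  165–211 m: Δρ/Δz = 0.766/46 = 0.017 kg m⁻⁴
  211–222 m: Δρ/Δz = 0.310/11 = 0.028 kg m⁻⁴
  222–238 m: Δρ/Δz = 0.672/16 = 0.042 kg m⁻⁴
The largest gradient is in the 222–238 m interval — the pycnocline.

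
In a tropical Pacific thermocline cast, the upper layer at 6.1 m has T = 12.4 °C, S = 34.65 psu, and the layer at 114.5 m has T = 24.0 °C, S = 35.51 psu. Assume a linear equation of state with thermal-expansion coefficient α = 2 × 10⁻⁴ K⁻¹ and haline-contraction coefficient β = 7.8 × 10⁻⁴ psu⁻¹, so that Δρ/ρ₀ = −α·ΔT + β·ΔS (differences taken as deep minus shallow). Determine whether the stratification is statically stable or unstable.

unstable

ΔT = 24.0 − 12.4 = +11.6 K and ΔS = 35.51 − 34.65 = +0.86 psu (deep − shallow).
−αΔT = -2.32 × 10⁻³; βΔS = 6.708 × 10⁻⁴; sum Δρ/ρ₀ = -1.6492 × 10⁻³.
Δρ/ρ₀ < 0, so Δρ < 0: deeper water is lighter → statically unstable; the column would overturn.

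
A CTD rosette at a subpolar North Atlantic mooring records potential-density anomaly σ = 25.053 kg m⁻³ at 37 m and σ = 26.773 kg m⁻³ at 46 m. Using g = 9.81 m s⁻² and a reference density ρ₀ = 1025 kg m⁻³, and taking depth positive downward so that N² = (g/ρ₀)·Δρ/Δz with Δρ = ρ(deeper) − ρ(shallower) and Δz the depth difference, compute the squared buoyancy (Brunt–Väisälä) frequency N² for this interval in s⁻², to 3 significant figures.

1.83 × 10⁻³ s⁻²

Δρ = 1026.773 − 1025.053 = 1.720 kg m⁻³ over Δz = 46 − 37 = 9 m.
N² = (9.81/1025) × (1.720/9) = 1.8291 × 10⁻³ s⁻² ≈ 1.83 × 10⁻³ s⁻².
Since Δρ > 0 the layer is stably stratified.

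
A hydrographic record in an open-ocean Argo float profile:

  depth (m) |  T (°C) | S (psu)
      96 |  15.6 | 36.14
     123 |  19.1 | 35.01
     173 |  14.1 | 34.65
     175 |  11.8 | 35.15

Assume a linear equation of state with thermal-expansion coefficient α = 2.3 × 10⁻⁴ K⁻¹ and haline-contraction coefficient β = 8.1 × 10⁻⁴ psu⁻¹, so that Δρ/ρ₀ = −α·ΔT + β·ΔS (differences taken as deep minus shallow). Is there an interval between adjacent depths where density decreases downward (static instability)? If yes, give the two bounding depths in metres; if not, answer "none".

Evaluate Δρ/ρ₀ = −αΔT + βΔS across each adjacent pair:
  96–123 m: −αΔT+βΔS = −(2.3 × 10⁻⁴)(+3.5)+(8.1 × 10⁻⁴)(-1.13) = -1.7 × 10⁻³ → UNSTABLE
  123–173 m: −αΔT+βΔS = −(2.3 × 10⁻⁴)(-5.0)+(8.1 × 10⁻⁴)(-0.36) = 8.6 × 10⁻⁴ → stable
  173–175 m: −αΔT+βΔS = −(2.3 × 10⁻⁴)(-2.3)+(8.1 × 10⁻⁴)(+0.50) = 9.3 × 10⁻⁴ → stable
The 96–123 m interval has Δρ < 0: lighter water underlies denser water.

96–123 m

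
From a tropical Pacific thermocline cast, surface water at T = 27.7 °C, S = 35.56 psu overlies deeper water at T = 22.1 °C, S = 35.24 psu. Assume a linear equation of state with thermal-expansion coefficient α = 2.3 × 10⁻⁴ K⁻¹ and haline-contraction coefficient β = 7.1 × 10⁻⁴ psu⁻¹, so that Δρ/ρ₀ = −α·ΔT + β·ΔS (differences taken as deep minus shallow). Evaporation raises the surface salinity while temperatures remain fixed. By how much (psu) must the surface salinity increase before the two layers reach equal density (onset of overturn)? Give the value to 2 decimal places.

1.49 psu

Neutral buoyancy requires −α(T_deep − T_surf) + β(S_deep − S_surf′) = 0.
S_surf′ = S_deep − (α/β)·ΔT = 35.24 − (2.3 × 10⁻⁴/7.1 × 10⁻⁴)·(-5.6) = 37.0541 psu.
Increase required: 37.0541 − 35.56 = 1.4941 psu.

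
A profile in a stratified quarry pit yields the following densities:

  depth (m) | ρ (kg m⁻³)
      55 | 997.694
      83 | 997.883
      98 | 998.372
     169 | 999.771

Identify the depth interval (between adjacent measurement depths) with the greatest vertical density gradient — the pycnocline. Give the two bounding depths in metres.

83–98 m

Compute the density gradient over each adjacent pair:
  55–83 m: Δρ/Δz = 0.189/28 = 6.7 × 10⁻³ kg m⁻⁴
  83–98 m: Δρ/Δz = 0.489/15 = 0.033 kg m⁻⁴
  98–169 m: Δρ/Δz = 1.399/71 = 0.020 kg m⁻⁴
The largest gradient is in the 83–98 m interval — the pycnocline.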